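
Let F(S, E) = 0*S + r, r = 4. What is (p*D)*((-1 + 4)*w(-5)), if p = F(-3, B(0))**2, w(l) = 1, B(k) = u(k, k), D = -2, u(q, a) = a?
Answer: -96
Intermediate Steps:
B(k) = k
F(S, E) = 4 (F(S, E) = 0*S + 4 = 0 + 4 = 4)
p = 16 (p = 4**2 = 16)
(p*D)*((-1 + 4)*w(-5)) = (16*(-2))*((-1 + 4)*1) = -96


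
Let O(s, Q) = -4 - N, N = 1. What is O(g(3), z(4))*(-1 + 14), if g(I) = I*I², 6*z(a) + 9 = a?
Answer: -65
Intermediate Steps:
z(a) = -3/2 + a/6
g(I) = I³
O(s, Q) = -5 (O(s, Q) = -4 - 1*1 = -4 - 1 = -5)
O(g(3), z(4))*(-1 + 14) = -5*(-1 + 14) = -5*13 = -65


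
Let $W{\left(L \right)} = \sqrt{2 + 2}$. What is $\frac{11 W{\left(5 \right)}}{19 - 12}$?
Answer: $\frac{22}{7} \approx 3.1429$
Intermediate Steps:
$W{\left(L \right)} = 2$ ($W{\left(L \right)} = \sqrt{4} = 2$)
$\frac{11 W{\left(5 \right)}}{19 - 12} = \frac{11 \cdot 2}{19 - 12} = \frac{22}{7}$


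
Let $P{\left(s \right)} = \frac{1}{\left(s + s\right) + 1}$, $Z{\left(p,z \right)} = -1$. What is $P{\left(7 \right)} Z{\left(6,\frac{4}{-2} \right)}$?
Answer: $- \frac{1}{15} \approx -0.066667$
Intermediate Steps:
$P{\left(s \right)} = \frac{1}{1 + 2 s}$ ($P{\left(s \right)} = \frac{1}{2 s + 1} = \frac{1}{1 + 2 s}$)
$P{\left(7 \right)} Z{\left(6,\frac{4}{-2} \right)} = \frac{1}{1 + 2 \cdot 7} \left(-1\right) = \frac{1}{1 + 14} \left(-1\right) = \frac{1}{15} \left(-1\right) = - \frac{1}{15}$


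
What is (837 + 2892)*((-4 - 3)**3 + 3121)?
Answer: 10359162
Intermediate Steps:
(837 + 2892)*((-4 - 3)**3 + 3121) = 3729*((-7)**3 + 3121) = 3729*(-343 + 3121) = 3729*2778 = 10359162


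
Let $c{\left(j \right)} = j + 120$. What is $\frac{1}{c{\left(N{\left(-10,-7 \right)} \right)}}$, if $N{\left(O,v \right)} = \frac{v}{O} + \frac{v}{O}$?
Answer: $\frac{5}{607} \approx 0.0082372$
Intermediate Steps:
$N{\left(O,v \right)} = \frac{2 v}{O}$
$c{\left(j \right)} = 120 + j$
$\frac{1}{c{\left(N{\left(-10,-7 \right)} \right)}} = \frac{1}{120 + 2 \left(-7\right) \frac{1}{-10}} = \frac{1}{120 + 2 \left(-7\right) \left(- \frac{1}{10}\right)} = \frac{1}{120 + \frac{7}{5}} = \frac{1}{\frac{607}{5}} = \frac{5}{607}$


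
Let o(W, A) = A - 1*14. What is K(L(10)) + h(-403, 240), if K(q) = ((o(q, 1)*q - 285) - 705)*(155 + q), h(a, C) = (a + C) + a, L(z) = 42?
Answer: -303158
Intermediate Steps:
o(W, A) = -14 + A (o(W, A) = A - 14 = -14 + A)
h(a, C) = C + 2*a (h(a, C) = (C + a) + a = C + 2*a)
K(q) = (-990 - 13*q)*(155 + q) (K(q) = (((-14 + 1)*q - 285) - 705)*(155 + q) = ((-13*q - 285) - 705)*(155 + q) = ((-285 - 13*q) - 705)*(155 + q) = (-990 - 13*q)*(155 + q))
K(L(10)) + h(-403, 240) = (-153450 - 3005*42 - 13*42²) + (240 + 2*(-403)) = (-153450 - 126210 - 13*1764) + (240 - 806) = (-153450 - 126210 - 22932) - 566 = -302592 - 566 = -303158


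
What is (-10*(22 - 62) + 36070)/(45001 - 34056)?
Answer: 7294/2189 ≈ 3.3321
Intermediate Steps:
(-10*(22 - 62) + 36070)/(45001 - 34056) = (-10*(-40) + 36070)/10945 = (400 + 36070)*(1/10945) = 36470*(1/10945) = 7294/2189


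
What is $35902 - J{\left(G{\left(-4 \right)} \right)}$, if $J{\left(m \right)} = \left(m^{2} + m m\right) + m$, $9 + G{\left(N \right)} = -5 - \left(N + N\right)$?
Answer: $35836$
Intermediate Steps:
$G{\left(N \right)} = -14 - 2 N$ ($G{\left(N \right)} = -9 - \left(5 + 2 N\right) = -14 - 2 N$)
$J{\left(m \right)} = m + 2 m^{2}$ ($J{\left(m \right)} = \left(m^{2} + m^{2}\right) + m = 2 m^{2} + m = m + 2 m^{2}$)
$35902 - J{\left(G{\left(-4 \right)} \right)} = 35902 - \left(-14 - -8\right) \left(1 + 2 \left(-14 - -8\right)\right) = 35902 - \left(-14 + 8\right) \left(1 + 2 \left(-14 + 8\right)\right) = 35902 - - 6 \left(1 + 2 \left(-6\right)\right) = 35902 - - 6 \left(1 - 12\right) = 35902 - \left(-6\right) \left(-11\right) = 35902 - 66 = 35836$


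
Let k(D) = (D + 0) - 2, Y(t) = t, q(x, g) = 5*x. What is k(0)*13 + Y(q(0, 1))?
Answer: -26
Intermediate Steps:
k(D) = -2 + D (k(D) = D - 2 = -2 + D)
k(0)*13 + Y(q(0, 1)) = (-2 + 0)*13 + 5*0 = -2*13 + 0 = -26 + 0 = -26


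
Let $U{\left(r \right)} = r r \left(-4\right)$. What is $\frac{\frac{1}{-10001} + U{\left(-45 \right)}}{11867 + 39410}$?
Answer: $- \frac{81008101}{512821277} \approx -0.15797$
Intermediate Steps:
$U{\left(r \right)} = - 4 r^{2}$ ($U{\left(r \right)} = r^{2} \left(-4\right) = - 4 r^{2}$)
$\frac{\frac{1}{-10001} + U{\left(-45 \right)}}{11867 + 39410} = \frac{\frac{1}{-10001} - 4 \left(-45\right)^{2}}{11867 + 39410} = \frac{- \frac{1}{10001} - 8100}{51277} = \left(- \frac{1}{10001} - 8100\right) \frac{1}{51277} = \left(- \frac{81008101}{10001}\right) \frac{1}{51277} = - \frac{81008101}{512821277}$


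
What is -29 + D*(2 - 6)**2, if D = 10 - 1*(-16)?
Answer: 387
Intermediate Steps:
D = 26 (D = 10 + 16 = 26)
-29 + D*(2 - 6)**2 = -29 + 26*(2 - 6)**2 = -29 + 26*(-4)**2 = -29 + 26*16 = -29 + 416 = 387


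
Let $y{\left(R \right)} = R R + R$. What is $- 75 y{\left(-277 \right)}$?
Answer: $-5733900$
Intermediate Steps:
$y{\left(R \right)} = R + R^{2}$ ($y{\left(R \right)} = R^{2} + R = R + R^{2}$)
$- 75 y{\left(-277 \right)} = - 75 \left(- 277 \left(1 - 277\right)\right) = - 75 \left(\left(-277\right) \left(-276\right)\right) = \left(-75\right) 76452 = -5733900$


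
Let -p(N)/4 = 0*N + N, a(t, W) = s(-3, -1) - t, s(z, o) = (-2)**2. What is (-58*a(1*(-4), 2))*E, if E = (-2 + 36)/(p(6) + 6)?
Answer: 7888/9 ≈ 876.44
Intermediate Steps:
s(z, o) = 4
a(t, W) = 4 - t
p(N) = -4*N (p(N) = -4*(0*N + N) = -4*(0 + N) = -4*N)
E = -17/9 (E = (-2 + 36)/(-4*6 + 6) = 34/(-24 + 6) = 34/(-18) = 34*(-1/18) = -17/9 ≈ -1.8889)
(-58*a(1*(-4), 2))*E = -58*(4 - (-4))*(-17/9) = -58*(4 - 1*(-4))*(-17/9) = -58*(4 + 4)*(-17/9) = -58*8*(-17/9) = -464*(-17/9) = 7888/9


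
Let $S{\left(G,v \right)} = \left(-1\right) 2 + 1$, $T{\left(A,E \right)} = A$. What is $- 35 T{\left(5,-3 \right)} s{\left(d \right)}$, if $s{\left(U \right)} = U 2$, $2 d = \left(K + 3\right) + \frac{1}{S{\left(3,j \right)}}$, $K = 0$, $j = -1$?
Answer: $-350$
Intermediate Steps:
$S{\left(G,v \right)} = -1$ ($S{\left(G,v \right)} = -2 + 1 = -1$)
$d = 1$ ($d = \frac{\left(0 + 3\right) + \frac{1}{-1}}{2} = \frac{3 - 1}{2} = \frac{1}{2} \cdot 2 = 1$)
$s{\left(U \right)} = 2 U$
$- 35 T{\left(5,-3 \right)} s{\left(d \right)} = \left(-35\right) 5 \cdot 2 \cdot 1 = \left(-175\right) 2 = -350$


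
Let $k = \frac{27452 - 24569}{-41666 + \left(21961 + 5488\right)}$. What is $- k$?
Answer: $\frac{961}{4739} \approx 0.20279$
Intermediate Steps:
$k = - \frac{961}{4739}$ ($k = \frac{2883}{-41666 + 27449} = \frac{2883}{-14217} = 2883 \left(- \frac{1}{14217}\right) = - \frac{961}{4739} \approx -0.20279$)
$- k = \left(-1\right) \left(- \frac{961}{4739}\right) = \frac{961}{4739}$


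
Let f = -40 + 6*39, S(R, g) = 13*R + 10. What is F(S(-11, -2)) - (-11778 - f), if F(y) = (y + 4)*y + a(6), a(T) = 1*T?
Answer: 29135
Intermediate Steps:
S(R, g) = 10 + 13*R
f = 194 (f = -40 + 234 = 194)
a(T) = T
F(y) = 6 + y*(4 + y) (F(y) = (y + 4)*y + 6 = (4 + y)*y + 6 = y*(4 + y) + 6 = 6 + y*(4 + y))
F(S(-11, -2)) - (-11778 - f) = (6 + (10 + 13*(-11))² + 4*(10 + 13*(-11))) - (-11778 - 1*194) = (6 + (10 - 143)² + 4*(10 - 143)) - (-11778 - 194) = (6 + (-133)² + 4*(-133)) - 1*(-11972) = (6 + 17689 - 532) + 11972 = 17163 + 11972 = 29135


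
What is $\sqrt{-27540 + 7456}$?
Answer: $2 i \sqrt{5021} \approx 141.72 i$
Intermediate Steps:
$\sqrt{-27540 + 7456} = \sqrt{-20084} = 2 i \sqrt{5021}$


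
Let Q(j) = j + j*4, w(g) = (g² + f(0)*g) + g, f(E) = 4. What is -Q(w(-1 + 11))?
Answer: -750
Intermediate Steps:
w(g) = g² + 5*g (w(g) = (g² + 4*g) + g = g² + 5*g)
Q(j) = 5*j (Q(j) = j + 4*j = 5*j)
-Q(w(-1 + 11)) = -5*(-1 + 11)*(5 + (-1 + 11)) = -5*10*(5 + 10) = -5*10*15 = -5*150 = -1*750 = -750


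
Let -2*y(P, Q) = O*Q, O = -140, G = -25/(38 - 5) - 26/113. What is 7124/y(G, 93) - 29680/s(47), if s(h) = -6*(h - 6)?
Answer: 5415814/44485 ≈ 121.74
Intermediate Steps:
G = -3683/3729 (G = -25/33 - 26*1/113 = -25*1/33 - 26/113 = -25/33 - 26/113 = -3683/3729 ≈ -0.98766)
s(h) = 36 - 6*h (s(h) = -6*(-6 + h) = 36 - 6*h)
y(P, Q) = 70*Q (y(P, Q) = -(-70)*Q = 70*Q)
7124/y(G, 93) - 29680/s(47) = 7124/((70*93)) - 29680/(36 - 6*47) = 7124/6510 - 29680/(36 - 282) = 7124*(1/6510) - 29680/(-246) = 3562/3255 - 29680*(-1/246) = 3562/3255 + 14840/123 = 5415814/44485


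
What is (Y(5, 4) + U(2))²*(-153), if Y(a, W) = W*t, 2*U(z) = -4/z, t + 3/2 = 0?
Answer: -7497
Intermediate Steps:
t = -3/2 (t = -3/2 + 0 = -3/2 ≈ -1.5000)
U(z) = -2/z (U(z) = (-4/z)/2 = -2/z)
Y(a, W) = -3*W/2 (Y(a, W) = W*(-3/2) = -3*W/2)
(Y(5, 4) + U(2))²*(-153) = (-3/2*4 - 2/2)²*(-153) = (-6 - 2*½)²*(-153) = (-6 - 1)²*(-153) = (-7)²*(-153) = 49*(-153) = -7497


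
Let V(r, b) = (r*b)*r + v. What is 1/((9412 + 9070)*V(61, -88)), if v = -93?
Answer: -1/6053612762 ≈ -1.6519e-10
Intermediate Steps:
V(r, b) = -93 + b*r**2 (V(r, b) = (r*b)*r - 93 = (b*r)*r - 93 = b*r**2 - 93 = -93 + b*r**2)
1/((9412 + 9070)*V(61, -88)) = 1/((9412 + 9070)*(-93 - 88*61**2)) = 1/(18482*(-93 - 88*3721)) = 1/(18482*(-93 - 327448)) = (1/18482)/(-327541) = (1/18482)*(-1/327541) = -1/6053612762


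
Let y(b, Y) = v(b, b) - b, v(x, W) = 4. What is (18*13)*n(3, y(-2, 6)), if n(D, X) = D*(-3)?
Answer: -2106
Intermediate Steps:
y(b, Y) = 4 - b
n(D, X) = -3*D
(18*13)*n(3, y(-2, 6)) = (18*13)*(-3*3) = 234*(-9) = -2106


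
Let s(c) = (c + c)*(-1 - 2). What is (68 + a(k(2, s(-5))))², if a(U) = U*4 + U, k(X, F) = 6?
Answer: 9604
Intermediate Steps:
s(c) = -6*c (s(c) = (2*c)*(-3) = -6*c)
a(U) = 5*U (a(U) = 4*U + U = 5*U)
(68 + a(k(2, s(-5))))² = (68 + 5*6)² = (68 + 30)² = 98² = 9604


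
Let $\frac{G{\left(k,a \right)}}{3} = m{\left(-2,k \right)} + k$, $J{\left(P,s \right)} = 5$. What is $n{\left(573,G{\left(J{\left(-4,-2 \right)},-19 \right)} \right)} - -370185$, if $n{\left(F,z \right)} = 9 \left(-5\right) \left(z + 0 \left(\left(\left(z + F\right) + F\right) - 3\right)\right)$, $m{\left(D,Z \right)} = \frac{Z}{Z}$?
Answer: $369375$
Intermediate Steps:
$m{\left(D,Z \right)} = 1$
$G{\left(k,a \right)} = 3 + 3 k$ ($G{\left(k,a \right)} = 3 \left(1 + k\right) = 3 + 3 k$)
$n{\left(F,z \right)} = - 45 z$ ($n{\left(F,z \right)} = - 45 \left(z + 0 \left(\left(\left(F + z\right) + F\right) - 3\right)\right) = - 45 \left(z + 0 \left(\left(z + 2 F\right) - 3\right)\right) = - 45 \left(z + 0 \left(-3 + z + 2 F\right)\right) = - 45 \left(z + 0\right) = - 45 z$)
$n{\left(573,G{\left(J{\left(-4,-2 \right)},-19 \right)} \right)} - -370185 = - 45 \left(3 + 3 \cdot 5\right) - -370185 = - 45 \left(3 + 15\right) + 370185 = \left(-45\right) 18 + 370185 = -810 + 370185 = 369375$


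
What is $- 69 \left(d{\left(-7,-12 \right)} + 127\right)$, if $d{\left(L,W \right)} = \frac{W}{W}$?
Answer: $-8832$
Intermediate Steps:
$d{\left(L,W \right)} = 1$
$- 69 \left(d{\left(-7,-12 \right)} + 127\right) = - 69 \left(1 + 127\right) = \left(-69\right) 128 = -8832$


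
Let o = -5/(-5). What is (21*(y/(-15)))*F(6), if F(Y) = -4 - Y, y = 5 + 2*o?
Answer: 98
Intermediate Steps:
o = 1 (o = -5*(-⅕) = 1)
y = 7 (y = 5 + 2*1 = 5 + 2 = 7)
(21*(y/(-15)))*F(6) = (21*(7/(-15)))*(-4 - 1*6) = (21*(7*(-1/15)))*(-4 - 6) = (21*(-7/15))*(-10) = -49/5*(-10) = 98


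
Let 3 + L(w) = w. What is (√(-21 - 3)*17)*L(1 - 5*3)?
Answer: -578*I*√6 ≈ -1415.8*I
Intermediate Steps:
L(w) = -3 + w
(√(-21 - 3)*17)*L(1 - 5*3) = (√(-21 - 3)*17)*(-3 + (1 - 5*3)) = (√(-24)*17)*(-3 + (1 - 15)) = ((2*I*√6)*17)*(-3 - 14) = (34*I*√6)*(-17) = -578*I*√6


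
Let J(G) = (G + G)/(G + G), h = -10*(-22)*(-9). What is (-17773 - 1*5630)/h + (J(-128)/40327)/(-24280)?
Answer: 76382677069/6462321096 ≈ 11.820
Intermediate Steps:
h = -1980 (h = 220*(-9) = -1980)
J(G) = 1 (J(G) = (2*G)/((2*G)) = (2*G)*(1/(2*G)) = 1)
(-17773 - 1*5630)/h + (J(-128)/40327)/(-24280) = (-17773 - 1*5630)/(-1980) + (1/40327)/(-24280) = (-17773 - 5630)*(-1/1980) + (1*(1/40327))*(-1/24280) = -23403*(-1/1980) + (1/40327)*(-1/24280) = 7801/660 - 1/979139560 = 76382677069/6462321096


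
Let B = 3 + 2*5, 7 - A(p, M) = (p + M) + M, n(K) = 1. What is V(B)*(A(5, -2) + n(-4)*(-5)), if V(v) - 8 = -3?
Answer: 5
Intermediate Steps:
A(p, M) = 7 - p - 2*M (A(p, M) = 7 - ((p + M) + M) = 7 - ((M + p) + M) = 7 - (p + 2*M) = 7 + (-p - 2*M) = 7 - p - 2*M)
B = 13 (B = 3 + 10 = 13)
V(v) = 5 (V(v) = 8 - 3 = 5)
V(B)*(A(5, -2) + n(-4)*(-5)) = 5*((7 - 1*5 - 2*(-2)) + 1*(-5)) = 5*((7 - 5 + 4) - 5) = 5*(6 - 5) = 5*1 = 5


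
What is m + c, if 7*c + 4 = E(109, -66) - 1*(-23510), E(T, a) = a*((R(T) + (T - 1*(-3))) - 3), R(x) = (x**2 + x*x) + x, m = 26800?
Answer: -1371574/7 ≈ -1.9594e+5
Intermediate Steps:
R(x) = x + 2*x**2 (R(x) = (x**2 + x**2) + x = 2*x**2 + x = x + 2*x**2)
E(T, a) = a*(T + T*(1 + 2*T)) (E(T, a) = a*((T*(1 + 2*T) + (T - 1*(-3))) - 3) = a*((T*(1 + 2*T) + (T + 3)) - 3) = a*((T*(1 + 2*T) + (3 + T)) - 3) = a*((3 + T + T*(1 + 2*T)) - 3) = a*(T + T*(1 + 2*T)))
c = -1559174/7 (c = -4/7 + (2*109*(-66)*(1 + 109) - 1*(-23510))/7 = -4/7 + (2*109*(-66)*110 + 23510)/7 = -4/7 + (-1582680 + 23510)/7 = -4/7 + (1/7)*(-1559170) = -4/7 - 1559170/7 = -1559174/7 ≈ -2.2274e+5)
m + c = 26800 - 1559174/7 = -1371574/7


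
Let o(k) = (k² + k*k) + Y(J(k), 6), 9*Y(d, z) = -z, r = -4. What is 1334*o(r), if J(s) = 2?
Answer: 125396/3 ≈ 41799.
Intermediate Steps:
Y(d, z) = -z/9 (Y(d, z) = (-z)/9 = -z/9)
o(k) = -⅔ + 2*k² (o(k) = (k² + k*k) - ⅑*6 = (k² + k²) - ⅔ = 2*k² - ⅔ = -⅔ + 2*k²)
1334*o(r) = 1334*(-⅔ + 2*(-4)²) = 1334*(-⅔ + 2*16) = 1334*(-⅔ + 32) = 1334*(94/3) = 125396/3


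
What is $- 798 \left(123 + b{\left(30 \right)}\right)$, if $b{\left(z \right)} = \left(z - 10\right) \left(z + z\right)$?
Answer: $-1055754$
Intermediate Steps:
$b{\left(z \right)} = 2 z \left(-10 + z\right)$ ($b{\left(z \right)} = \left(-10 + z\right) 2 z = 2 z \left(-10 + z\right)$)
$- 798 \left(123 + b{\left(30 \right)}\right) = - 798 \left(123 + 2 \cdot 30 \left(-10 + 30\right)\right) = - 798 \left(123 + 2 \cdot 30 \cdot 20\right) = - 798 \left(123 + 1200\right) = \left(-798\right) 1323 = -1055754$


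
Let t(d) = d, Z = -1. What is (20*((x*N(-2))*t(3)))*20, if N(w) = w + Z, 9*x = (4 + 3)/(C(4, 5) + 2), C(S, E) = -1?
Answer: -2800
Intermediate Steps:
x = 7/9 (x = ((4 + 3)/(-1 + 2))/9 = (7/1)/9 = (7*1)/9 = (⅑)*7 = 7/9 ≈ 0.77778)
N(w) = -1 + w (N(w) = w - 1 = -1 + w)
(20*((x*N(-2))*t(3)))*20 = (20*((7*(-1 - 2)/9)*3))*20 = (20*(((7/9)*(-3))*3))*20 = (20*(-7/3*3))*20 = (20*(-7))*20 = -140*20 = -2800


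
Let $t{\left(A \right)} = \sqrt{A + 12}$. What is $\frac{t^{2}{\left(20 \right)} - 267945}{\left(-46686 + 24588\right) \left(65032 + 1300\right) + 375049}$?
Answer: $\frac{267913}{1465429487} \approx 0.00018282$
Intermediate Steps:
$t{\left(A \right)} = \sqrt{12 + A}$
$\frac{t^{2}{\left(20 \right)} - 267945}{\left(-46686 + 24588\right) \left(65032 + 1300\right) + 375049} = \frac{\left(\sqrt{12 + 20}\right)^{2} - 267945}{\left(-46686 + 24588\right) \left(65032 + 1300\right) + 375049} = \frac{\left(\sqrt{32}\right)^{2} - 267945}{\left(-22098\right) 66332 + 375049} = \frac{\left(4 \sqrt{2}\right)^{2} - 267945}{-1465804536 + 375049} = \frac{32 - 267945}{-1465429487} = \left(-267913\right) \left(- \frac{1}{1465429487}\right) = \frac{267913}{1465429487}$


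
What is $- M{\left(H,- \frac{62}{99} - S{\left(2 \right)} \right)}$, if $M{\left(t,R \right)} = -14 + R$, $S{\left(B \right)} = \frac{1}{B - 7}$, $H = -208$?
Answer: $\frac{7141}{495} \approx 14.426$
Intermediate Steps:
$S{\left(B \right)} = \frac{1}{-7 + B}$
$- M{\left(H,- \frac{62}{99} - S{\left(2 \right)} \right)} = - (-14 - \left(\frac{62}{99} + \frac{1}{-7 + 2}\right)) = - (-14 - \frac{211}{495}) = \left(-1\right) \left(- \frac{7141}{495}\right) = \frac{7141}{495}$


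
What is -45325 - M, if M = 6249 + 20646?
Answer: -72220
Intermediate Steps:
M = 26895
-45325 - M = -45325 - 1*26895 = -45325 - 26895 = -72220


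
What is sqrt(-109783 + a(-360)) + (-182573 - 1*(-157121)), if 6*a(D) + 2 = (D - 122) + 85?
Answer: -25452 + 3*I*sqrt(48822)/2 ≈ -25452.0 + 331.44*I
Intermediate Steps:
a(D) = -13/2 + D/6 (a(D) = -1/3 + ((D - 122) + 85)/6 = -1/3 + ((-122 + D) + 85)/6 = -1/3 + (-37 + D)/6 = -1/3 + (-37/6 + D/6) = -13/2 + D/6)
sqrt(-109783 + a(-360)) + (-182573 - 1*(-157121)) = sqrt(-109783 + (-13/2 + (1/6)*(-360))) + (-182573 - 1*(-157121)) = sqrt(-109783 + (-13/2 - 60)) + (-182573 + 157121) = sqrt(-109783 - 133/2) - 25452 = sqrt(-219699/2) - 25452 = 3*I*sqrt(48822)/2 - 25452 = -25452 + 3*I*sqrt(48822)/2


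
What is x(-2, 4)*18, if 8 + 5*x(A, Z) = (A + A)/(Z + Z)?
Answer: -153/5 ≈ -30.600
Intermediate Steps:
x(A, Z) = -8/5 + A/(5*Z) (x(A, Z) = -8/5 + ((A + A)/(Z + Z))/5 = -8/5 + ((2*A)/((2*Z)))/5 = -8/5 + ((2*A)*(1/(2*Z)))/5 = -8/5 + (A/Z)/5 = -8/5 + A/(5*Z))
x(-2, 4)*18 = ((1/5)*(-2 - 8*4)/4)*18 = ((1/5)*(1/4)*(-2 - 32))*18 = ((1/5)*(1/4)*(-34))*18 = -17/10*18 = -153/5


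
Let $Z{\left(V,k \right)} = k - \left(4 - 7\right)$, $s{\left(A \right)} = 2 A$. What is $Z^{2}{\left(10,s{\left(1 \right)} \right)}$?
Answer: $25$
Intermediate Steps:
$Z{\left(V,k \right)} = 3 + k$ ($Z{\left(V,k \right)} = k - \left(4 - 7\right) = k - -3 = k + 3 = 3 + k$)
$Z^{2}{\left(10,s{\left(1 \right)} \right)} = \left(3 + 2 \cdot 1\right)^{2} = \left(3 + 2\right)^{2} = 5^{2} = 25$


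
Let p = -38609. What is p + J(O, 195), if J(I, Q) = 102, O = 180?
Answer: -38507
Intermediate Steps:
p + J(O, 195) = -38609 + 102 = -38507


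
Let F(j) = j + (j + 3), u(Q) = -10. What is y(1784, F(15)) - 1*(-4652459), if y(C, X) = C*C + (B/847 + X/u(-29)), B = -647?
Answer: 66363389629/8470 ≈ 7.8351e+6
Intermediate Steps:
F(j) = 3 + 2*j (F(j) = j + (3 + j) = 3 + 2*j)
y(C, X) = -647/847 + C² - X/10 (y(C, X) = C*C + (-647/847 + X/(-10)) = C² + (-647*1/847 + X*(-⅒)) = C² + (-647/847 - X/10) = -647/847 + C² - X/10)
y(1784, F(15)) - 1*(-4652459) = (-647/847 + 1784² - (3 + 2*15)/10) - 1*(-4652459) = (-647/847 + 3182656 - (3 + 30)/10) + 4652459 = (-647/847 + 3182656 - ⅒*33) + 4652459 = (-647/847 + 3182656 - 33/10) + 4652459 = 26957061899/8470 + 4652459 = 66363389629/8470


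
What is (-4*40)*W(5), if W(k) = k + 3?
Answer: -1280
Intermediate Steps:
W(k) = 3 + k
(-4*40)*W(5) = (-4*40)*(3 + 5) = -160*8 = -1280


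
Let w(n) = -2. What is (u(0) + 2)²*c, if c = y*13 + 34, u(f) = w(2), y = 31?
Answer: 0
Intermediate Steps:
u(f) = -2
c = 437 (c = 31*13 + 34 = 403 + 34 = 437)
(u(0) + 2)²*c = (-2 + 2)²*437 = 0²*437 = 0*437 = 0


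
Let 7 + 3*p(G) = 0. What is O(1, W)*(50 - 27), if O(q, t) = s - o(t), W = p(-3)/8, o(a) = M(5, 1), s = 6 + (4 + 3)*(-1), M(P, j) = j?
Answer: -46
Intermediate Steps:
p(G) = -7/3 (p(G) = -7/3 + (⅓)*0 = -7/3 + 0 = -7/3)
s = -1 (s = 6 + 7*(-1) = 6 - 7 = -1)
o(a) = 1
W = -7/24 (W = -7/3/8 = -7/3*⅛ = -7/24 ≈ -0.29167)
O(q, t) = -2 (O(q, t) = -1 - 1*1 = -1 - 1 = -2)
O(1, W)*(50 - 27) = -2*(50 - 27) = -2*23 = -46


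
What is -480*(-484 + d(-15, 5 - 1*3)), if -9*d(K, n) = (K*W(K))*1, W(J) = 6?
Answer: 227520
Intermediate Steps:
d(K, n) = -2*K/3 (d(K, n) = -K*6/9 = -6*K/9 = -2*K/3)
-480*(-484 + d(-15, 5 - 1*3)) = -480*(-484 - 2/3*(-15)) = -480*(-484 + 10) = -480*(-474) = 227520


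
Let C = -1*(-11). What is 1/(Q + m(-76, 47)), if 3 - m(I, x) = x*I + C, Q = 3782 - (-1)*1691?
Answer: 1/9037 ≈ 0.00011066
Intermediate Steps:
C = 11
Q = 5473 (Q = 3782 - 1*(-1691) = 3782 + 1691 = 5473)
m(I, x) = -8 - I*x (m(I, x) = 3 - (x*I + 11) = 3 - (I*x + 11) = 3 - (11 + I*x) = 3 + (-11 - I*x) = -8 - I*x)
1/(Q + m(-76, 47)) = 1/(5473 + (-8 - 1*(-76)*47)) = 1/(5473 + (-8 + 3572)) = 1/(5473 + 3564) = 1/9037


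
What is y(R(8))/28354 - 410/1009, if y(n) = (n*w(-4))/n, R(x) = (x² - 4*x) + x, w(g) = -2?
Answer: -5813579/14304593 ≈ -0.40641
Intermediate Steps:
R(x) = x² - 3*x
y(n) = -2 (y(n) = (n*(-2))/n = (-2*n)/n = -2)
y(R(8))/28354 - 410/1009 = -2/28354 - 410/1009 = -2*1/28354 - 410*1/1009 = -1/14177 - 410/1009 = -5813579/14304593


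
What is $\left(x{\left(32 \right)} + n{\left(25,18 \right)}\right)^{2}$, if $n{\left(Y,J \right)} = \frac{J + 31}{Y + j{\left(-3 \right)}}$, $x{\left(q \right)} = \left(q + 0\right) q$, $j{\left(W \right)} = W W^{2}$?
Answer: $\frac{3996001}{4} \approx 9.99 \cdot 10^{5}$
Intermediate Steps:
$j{\left(W \right)} = W^{3}$
$x{\left(q \right)} = q^{2}$ ($x{\left(q \right)} = q q = q^{2}$)
$n{\left(Y,J \right)} = \frac{31 + J}{-27 + Y}$ ($n{\left(Y,J \right)} = \frac{J + 31}{Y + \left(-3\right)^{3}} = \frac{31 + J}{Y - 27} = \frac{31 + J}{-27 + Y}$)
$\left(x{\left(32 \right)} + n{\left(25,18 \right)}\right)^{2} = \left(32^{2} + \frac{31 + 18}{-27 + 25}\right)^{2} = \left(1024 + \frac{1}{-2} \cdot 49\right)^{2} = \left(1024 - \frac{49}{2}\right)^{2} = \left(\frac{1999}{2}\right)^{2} = \frac{3996001}{4}$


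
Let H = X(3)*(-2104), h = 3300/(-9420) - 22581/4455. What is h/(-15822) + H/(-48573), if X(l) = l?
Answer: 144106178071/1106031253635 ≈ 0.13029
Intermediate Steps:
h = -421138/77715 (h = 3300*(-1/9420) - 22581*1/4455 = -55/157 - 2509/495 = -421138/77715 ≈ -5.4190)
H = -6312 (H = 3*(-2104) = -6312)
h/(-15822) + H/(-48573) = -421138/77715/(-15822) - 6312/(-48573) = -421138/77715*(-1/15822) - 6312*(-1/48573) = 210569/614803365 + 2104/16191 = 144106178071/1106031253635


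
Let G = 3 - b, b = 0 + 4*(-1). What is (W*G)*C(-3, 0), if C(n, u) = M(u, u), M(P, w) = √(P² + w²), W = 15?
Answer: 0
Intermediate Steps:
b = -4 (b = 0 - 4 = -4)
G = 7 (G = 3 - 1*(-4) = 3 + 4 = 7)
C(n, u) = √2*√(u²) (C(n, u) = √(u² + u²) = √(2*u²) = √2*√(u²))
(W*G)*C(-3, 0) = (15*7)*(√2*√(0²)) = 105*(√2*√0) = 105*(√2*0) = 105*0 = 0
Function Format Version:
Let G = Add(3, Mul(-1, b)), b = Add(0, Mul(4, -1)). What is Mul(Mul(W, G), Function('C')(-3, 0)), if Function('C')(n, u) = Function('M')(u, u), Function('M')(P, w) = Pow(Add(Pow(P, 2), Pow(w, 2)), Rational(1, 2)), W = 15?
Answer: 0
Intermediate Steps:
b = -4 (b = Add(0, -4) = -4)
G = 7 (G = Add(3, Mul(-1, -4)) = Add(3, 4) = 7)
Function('C')(n, u) = Mul(Pow(2, Rational(1, 2)), Pow(Pow(u, 2), Rational(1, 2))) (Function('C')(n, u) = Pow(Add(Pow(u, 2), Pow(u, 2)), Rational(1, 2)) = Pow(Mul(2, Pow(u, 2)), Rational(1, 2)) = Mul(Pow(2, Rational(1, 2)), Pow(Pow(u, 2), Rational(1, 2))))
Mul(Mul(W, G), Function('C')(-3, 0)) = Mul(Mul(15, 7), Mul(Pow(2, Rational(1, 2)), Pow(Pow(0, 2), Rational(1, 2)))) = Mul(105, Mul(Pow(2, Rational(1, 2)), Pow(0, Rational(1, 2)))) = Mul(105, Mul(Pow(2, Rational(1, 2)), 0)) = Mul(105, 0) = 0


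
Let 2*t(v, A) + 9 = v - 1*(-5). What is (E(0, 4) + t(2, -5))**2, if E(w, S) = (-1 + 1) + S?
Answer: 9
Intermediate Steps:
E(w, S) = S (E(w, S) = 0 + S = S)
t(v, A) = -2 + v/2 (t(v, A) = -9/2 + (v - 1*(-5))/2 = -9/2 + (v + 5)/2 = -9/2 + (5 + v)/2 = -9/2 + (5/2 + v/2) = -2 + v/2)
(E(0, 4) + t(2, -5))**2 = (4 + (-2 + (1/2)*2))**2 = (4 + (-2 + 1))**2 = (4 - 1)**2 = 3**2 = 9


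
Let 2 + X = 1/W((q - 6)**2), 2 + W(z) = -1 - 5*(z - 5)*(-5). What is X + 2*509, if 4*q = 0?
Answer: 784353/772 ≈ 1016.0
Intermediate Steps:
q = 0 (q = (1/4)*0 = 0)
W(z) = -128 + 25*z (W(z) = -2 + (-1 - 5*(z - 5)*(-5)) = -2 + (-1 - 5*(-5 + z)*(-5)) = -2 + (-1 + (25 - 5*z)*(-5)) = -2 + (-1 + (-125 + 25*z)) = -2 + (-126 + 25*z) = -128 + 25*z)
X = -1543/772 (X = -2 + 1/(-128 + 25*(0 - 6)**2) = -2 + 1/(-128 + 25*(-6)**2) = -2 + 1/(-128 + 25*36) = -2 + 1/(-128 + 900) = -2 + 1/772 = -1543/772 ≈ -1.9987)
X + 2*509 = -1543/772 + 2*509 = -1543/772 + 1018 = 784353/772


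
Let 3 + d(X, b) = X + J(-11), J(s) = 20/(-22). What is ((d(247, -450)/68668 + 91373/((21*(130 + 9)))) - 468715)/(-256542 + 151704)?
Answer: 516691154639185/115576598904228 ≈ 4.4706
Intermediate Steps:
J(s) = -10/11 (J(s) = 20*(-1/22) = -10/11)
d(X, b) = -43/11 + X (d(X, b) = -3 + (X - 10/11) = -3 + (-10/11 + X) = -43/11 + X)
((d(247, -450)/68668 + 91373/((21*(130 + 9)))) - 468715)/(-256542 + 151704) = (((-43/11 + 247)/68668 + 91373/((21*(130 + 9)))) - 468715)/(-256542 + 151704) = (((2674/11)*(1/68668) + 91373/((21*139))) - 468715)/(-104838) = ((1337/377674 + 91373/2919) - 468715)*(-1/104838) = (34513109105/1102430406 - 468715)*(-1/104838) = -516691154639185/1102430406*(-1/104838) = 516691154639185/115576598904228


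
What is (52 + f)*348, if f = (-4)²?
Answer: 23664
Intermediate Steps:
f = 16
(52 + f)*348 = (52 + 16)*348 = 68*348 = 23664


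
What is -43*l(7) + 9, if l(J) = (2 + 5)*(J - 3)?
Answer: -1195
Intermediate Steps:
l(J) = -21 + 7*J (l(J) = 7*(-3 + J) = -21 + 7*J)
-43*l(7) + 9 = -43*(-21 + 7*7) + 9 = -43*(-21 + 49) + 9 = -43*28 + 9 = -1204 + 9 = -1195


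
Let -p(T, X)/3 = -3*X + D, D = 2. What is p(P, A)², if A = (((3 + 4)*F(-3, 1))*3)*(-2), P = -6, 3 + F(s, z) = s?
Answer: 5116644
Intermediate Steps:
F(s, z) = -3 + s
A = 252 (A = (((3 + 4)*(-3 - 3))*3)*(-2) = ((7*(-6))*3)*(-2) = -42*3*(-2) = -126*(-2) = 252)
p(T, X) = -6 + 9*X (p(T, X) = -3*(-3*X + 2) = -3*(2 - 3*X) = -6 + 9*X)
p(P, A)² = (-6 + 9*252)² = (-6 + 2268)² = 2262² = 5116644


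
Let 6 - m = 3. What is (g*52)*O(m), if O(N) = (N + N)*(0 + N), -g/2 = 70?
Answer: -131040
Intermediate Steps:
g = -140 (g = -2*70 = -140)
m = 3 (m = 6 - 1*3 = 6 - 3 = 3)
O(N) = 2*N**2 (O(N) = (2*N)*N = 2*N**2)
(g*52)*O(m) = (-140*52)*(2*3**2) = -14560*9 = -7280*18 = -131040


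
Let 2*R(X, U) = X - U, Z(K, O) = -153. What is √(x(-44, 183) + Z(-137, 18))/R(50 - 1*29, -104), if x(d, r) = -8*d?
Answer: 2*√199/125 ≈ 0.22571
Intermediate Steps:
R(X, U) = X/2 - U/2 (R(X, U) = (X - U)/2 = X/2 - U/2)
√(x(-44, 183) + Z(-137, 18))/R(50 - 1*29, -104) = √(-8*(-44) - 153)/((50 - 1*29)/2 - ½*(-104)) = √(352 - 153)/((50 - 29)/2 + 52) = √199/((½)*21 + 52) = √199/(21/2 + 52) = √199/(125/2) = √199*(2/125) = 2*√199/125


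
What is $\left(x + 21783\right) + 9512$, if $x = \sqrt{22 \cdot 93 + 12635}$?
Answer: $31295 + \sqrt{14681} \approx 31416.0$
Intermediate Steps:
$x = \sqrt{14681}$ ($x = \sqrt{2046 + 12635} = \sqrt{14681} \approx 121.17$)
$\left(x + 21783\right) + 9512 = \left(\sqrt{14681} + 21783\right) + 9512 = \left(21783 + \sqrt{14681}\right) + 9512 = 31295 + \sqrt{14681}$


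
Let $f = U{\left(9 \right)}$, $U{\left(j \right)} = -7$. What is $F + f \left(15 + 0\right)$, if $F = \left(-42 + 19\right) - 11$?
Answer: $-139$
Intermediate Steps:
$F = -34$ ($F = -23 - 11 = -34$)
$f = -7$
$F + f \left(15 + 0\right) = -34 - 7 \left(15 + 0\right) = -34 - 105 = -139$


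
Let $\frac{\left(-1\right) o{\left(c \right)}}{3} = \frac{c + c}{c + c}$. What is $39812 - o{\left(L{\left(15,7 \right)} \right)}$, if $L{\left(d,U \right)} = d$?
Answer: $39815$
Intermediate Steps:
$o{\left(c \right)} = -3$ ($o{\left(c \right)} = - 3 \frac{c + c}{c + c} = - 3 \frac{2 c}{2 c} = - 3 \cdot 2 c \frac{1}{2 c} = \left(-3\right) 1 = -3$)
$39812 - o{\left(L{\left(15,7 \right)} \right)} = 39812 - -3 = 39812 + 3 = 39815$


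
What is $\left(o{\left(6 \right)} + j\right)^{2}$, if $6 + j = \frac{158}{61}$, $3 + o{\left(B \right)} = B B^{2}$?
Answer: $\frac{163456225}{3721} \approx 43928.0$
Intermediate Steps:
$o{\left(B \right)} = -3 + B^{3}$ ($o{\left(B \right)} = -3 + B B^{2} = -3 + B^{3}$)
$j = - \frac{208}{61}$ ($j = -6 + \frac{158}{61} = - \frac{208}{61} \approx -3.4098$)
$\left(o{\left(6 \right)} + j\right)^{2} = \left(\left(-3 + 6^{3}\right) - \frac{208}{61}\right)^{2} = \left(\left(-3 + 216\right) - \frac{208}{61}\right)^{2} = \left(213 - \frac{208}{61}\right)^{2} = \left(\frac{12785}{61}\right)^{2} = \frac{163456225}{3721}$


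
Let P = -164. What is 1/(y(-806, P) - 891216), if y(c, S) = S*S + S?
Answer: -1/864484 ≈ -1.1568e-6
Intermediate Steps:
y(c, S) = S + S² (y(c, S) = S² + S = S + S²)
1/(y(-806, P) - 891216) = 1/(-164*(1 - 164) - 891216) = 1/(-164*(-163) - 891216) = 1/(26732 - 891216) = 1/(-864484) = -1/864484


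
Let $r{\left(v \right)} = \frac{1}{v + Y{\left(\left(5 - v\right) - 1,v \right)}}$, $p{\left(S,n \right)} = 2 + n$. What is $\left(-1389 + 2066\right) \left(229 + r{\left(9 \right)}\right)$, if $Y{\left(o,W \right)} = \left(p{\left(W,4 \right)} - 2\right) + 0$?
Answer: $\frac{2016106}{13} \approx 1.5509 \cdot 10^{5}$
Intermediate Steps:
$Y{\left(o,W \right)} = 4$ ($Y{\left(o,W \right)} = \left(\left(2 + 4\right) - 2\right) + 0 = \left(6 - 2\right) + 0 = 4 + 0 = 4$)
$r{\left(v \right)} = \frac{1}{4 + v}$ ($r{\left(v \right)} = \frac{1}{v + 4} = \frac{1}{4 + v}$)
$\left(-1389 + 2066\right) \left(229 + r{\left(9 \right)}\right) = \left(-1389 + 2066\right) \left(229 + \frac{1}{4 + 9}\right) = 677 \left(229 + \frac{1}{13}\right) = 677 \cdot \frac{2978}{13} = \frac{2016106}{13}$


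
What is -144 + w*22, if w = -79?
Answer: -1882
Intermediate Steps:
-144 + w*22 = -144 - 79*22 = -144 - 1738 = -1882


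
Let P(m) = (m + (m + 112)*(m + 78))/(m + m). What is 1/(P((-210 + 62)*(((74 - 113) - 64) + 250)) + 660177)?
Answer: 518/336386247 ≈ 1.5399e-6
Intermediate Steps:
P(m) = (m + (78 + m)*(112 + m))/(2*m) (P(m) = (m + (112 + m)*(78 + m))/((2*m)) = (m + (78 + m)*(112 + m))*(1/(2*m)) = (m + (78 + m)*(112 + m))/(2*m))
1/(P((-210 + 62)*(((74 - 113) - 64) + 250)) + 660177) = 1/((8736 + ((-210 + 62)*(((74 - 113) - 64) + 250))*(191 + (-210 + 62)*(((74 - 113) - 64) + 250)))/(2*(((-210 + 62)*(((74 - 113) - 64) + 250)))) + 660177) = 1/((8736 + (-148*((-39 - 64) + 250))*(191 - 148*((-39 - 64) + 250)))/(2*((-148*((-39 - 64) + 250)))) + 660177) = 1/((8736 + (-148*(-103 + 250))*(191 - 148*(-103 + 250)))/(2*((-148*(-103 + 250)))) + 660177) = 1/((8736 + (-148*147)*(191 - 148*147))/(2*((-148*147))) + 660177) = 1/((1/2)*(8736 - 21756*(191 - 21756))/(-21756) + 660177) = 1/((1/2)*(-1/21756)*(8736 - 21756*(-21565)) + 660177) = 1/((1/2)*(-1/21756)*(8736 + 469168140) + 660177) = 1/((1/2)*(-1/21756)*469176876 + 660177) = 1/(-5585439/518 + 660177) = 1/(336386247/518) = 518/336386247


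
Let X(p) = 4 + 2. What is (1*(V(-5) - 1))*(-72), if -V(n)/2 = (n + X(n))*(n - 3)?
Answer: -1080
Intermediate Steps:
X(p) = 6
V(n) = -2*(-3 + n)*(6 + n) (V(n) = -2*(n + 6)*(n - 3) = -2*(6 + n)*(-3 + n) = -2*(-3 + n)*(6 + n))
(1*(V(-5) - 1))*(-72) = (1*((36 - 6*(-5) - 2*(-5)²) - 1))*(-72) = (1*((36 + 30 - 2*25) - 1))*(-72) = (1*((36 + 30 - 50) - 1))*(-72) = (1*(16 - 1))*(-72) = (1*15)*(-72) = 15*(-72) = -1080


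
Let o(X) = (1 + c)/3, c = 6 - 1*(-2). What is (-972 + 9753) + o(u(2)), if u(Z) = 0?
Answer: 8784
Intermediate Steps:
c = 8 (c = 6 + 2 = 8)
o(X) = 3 (o(X) = (1 + 8)/3 = 9*(⅓) = 3)
(-972 + 9753) + o(u(2)) = (-972 + 9753) + 3 = 8781 + 3 = 8784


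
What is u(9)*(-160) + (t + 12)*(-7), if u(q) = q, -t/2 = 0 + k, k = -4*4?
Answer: -1748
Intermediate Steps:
k = -16
t = 32 (t = -2*(0 - 16) = -2*(-16) = 32)
u(9)*(-160) + (t + 12)*(-7) = 9*(-160) + (32 + 12)*(-7) = -1440 + 44*(-7) = -1440 - 308 = -1748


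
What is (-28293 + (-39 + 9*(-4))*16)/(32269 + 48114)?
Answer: -29493/80383 ≈ -0.36691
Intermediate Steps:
(-28293 + (-39 + 9*(-4))*16)/(32269 + 48114) = (-28293 + (-39 - 36)*16)/80383 = (-28293 - 75*16)*(1/80383) = (-28293 - 1200)*(1/80383) = -29493*1/80383 = -29493/80383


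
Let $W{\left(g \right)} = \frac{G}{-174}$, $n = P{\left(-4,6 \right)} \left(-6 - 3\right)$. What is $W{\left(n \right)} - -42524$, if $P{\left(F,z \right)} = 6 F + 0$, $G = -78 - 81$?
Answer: $\frac{2466445}{58} \approx 42525.0$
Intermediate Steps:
$G = -159$ ($G = -78 - 81 = -159$)
$P{\left(F,z \right)} = 6 F$
$n = 216$ ($n = 6 \left(-4\right) \left(-6 - 3\right) = \left(-24\right) \left(-9\right) = 216$)
$W{\left(g \right)} = \frac{53}{58}$ ($W{\left(g \right)} = - \frac{159}{-174} = \left(-159\right) \left(- \frac{1}{174}\right) = \frac{53}{58}$)
$W{\left(n \right)} - -42524 = \frac{53}{58} - -42524 = \frac{53}{58} + 42524 = \frac{2466445}{58}$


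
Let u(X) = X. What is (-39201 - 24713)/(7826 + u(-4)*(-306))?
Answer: -31957/4525 ≈ -7.0623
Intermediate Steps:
(-39201 - 24713)/(7826 + u(-4)*(-306)) = (-39201 - 24713)/(7826 - 4*(-306)) = -63914/(7826 + 1224) = -63914/9050 = -63914*1/9050 = -31957/4525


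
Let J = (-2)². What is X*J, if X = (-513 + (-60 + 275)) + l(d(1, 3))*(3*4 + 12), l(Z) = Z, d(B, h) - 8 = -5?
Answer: -904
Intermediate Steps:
d(B, h) = 3 (d(B, h) = 8 - 5 = 3)
J = 4
X = -226 (X = (-513 + (-60 + 275)) + 3*(3*4 + 12) = (-513 + 215) + 3*(12 + 12) = -298 + 3*24 = -298 + 72 = -226)
X*J = -226*4 = -904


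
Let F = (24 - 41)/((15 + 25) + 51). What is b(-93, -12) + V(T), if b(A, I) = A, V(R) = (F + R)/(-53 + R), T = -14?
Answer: -565730/6097 ≈ -92.788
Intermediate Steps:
F = -17/91 (F = -17/(40 + 51) = -17/91 ≈ -0.18681)
V(R) = (-17/91 + R)/(-53 + R)
b(-93, -12) + V(T) = -93 + (-17/91 - 14)/(-53 - 14) = -93 - 1291/91/(-67) = -93 - 1/67*(-1291/91) = -93 + 1291/6097 = -565730/6097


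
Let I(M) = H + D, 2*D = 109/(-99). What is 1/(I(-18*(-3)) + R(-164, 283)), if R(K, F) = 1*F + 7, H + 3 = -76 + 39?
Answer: 198/49391 ≈ 0.0040088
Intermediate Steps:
H = -40 (H = -3 + (-76 + 39) = -3 - 37 = -40)
D = -109/198 (D = (109/(-99))/2 = (109*(-1/99))/2 = (½)*(-109/99) = -109/198 ≈ -0.55050)
R(K, F) = 7 + F (R(K, F) = F + 7 = 7 + F)
I(M) = -8029/198 (I(M) = -40 - 109/198 = -8029/198)
1/(I(-18*(-3)) + R(-164, 283)) = 1/(-8029/198 + (7 + 283)) = 1/(-8029/198 + 290) = 1/(49391/198) = 198/49391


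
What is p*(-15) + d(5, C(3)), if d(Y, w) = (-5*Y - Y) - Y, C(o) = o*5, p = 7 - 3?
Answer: -95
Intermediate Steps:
p = 4
C(o) = 5*o
d(Y, w) = -7*Y (d(Y, w) = -6*Y - Y = -7*Y)
p*(-15) + d(5, C(3)) = 4*(-15) - 7*5 = -60 - 35 = -95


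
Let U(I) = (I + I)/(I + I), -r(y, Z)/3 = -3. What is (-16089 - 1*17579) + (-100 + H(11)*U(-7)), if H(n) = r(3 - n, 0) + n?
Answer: -33748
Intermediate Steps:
r(y, Z) = 9 (r(y, Z) = -3*(-3) = 9)
U(I) = 1 (U(I) = (2*I)/((2*I)) = (2*I)*(1/(2*I)) = 1)
H(n) = 9 + n
(-16089 - 1*17579) + (-100 + H(11)*U(-7)) = (-16089 - 1*17579) + (-100 + (9 + 11)*1) = (-16089 - 17579) + (-100 + 20*1) = -33668 + (-100 + 20) = -33668 - 80 = -33748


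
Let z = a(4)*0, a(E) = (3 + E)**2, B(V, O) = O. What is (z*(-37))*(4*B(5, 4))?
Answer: 0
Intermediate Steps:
z = 0 (z = (3 + 4)**2*0 = 7**2*0 = 49*0 = 0)
(z*(-37))*(4*B(5, 4)) = (0*(-37))*(4*4) = 0*16 = 0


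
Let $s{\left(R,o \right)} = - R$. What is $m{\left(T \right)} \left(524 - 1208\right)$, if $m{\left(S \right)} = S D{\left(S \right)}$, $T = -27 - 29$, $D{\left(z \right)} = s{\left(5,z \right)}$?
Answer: $-191520$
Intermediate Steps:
$D{\left(z \right)} = -5$ ($D{\left(z \right)} = \left(-1\right) 5 = -5$)
$T = -56$ ($T = -27 - 29 = -56$)
$m{\left(S \right)} = - 5 S$ ($m{\left(S \right)} = S \left(-5\right) = - 5 S$)
$m{\left(T \right)} \left(524 - 1208\right) = \left(-5\right) \left(-56\right) \left(524 - 1208\right) = 280 \left(524 - 1208\right) = 280 \left(-684\right) = -191520$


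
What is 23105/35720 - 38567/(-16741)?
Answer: 352882809/119597704 ≈ 2.9506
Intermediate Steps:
23105/35720 - 38567/(-16741) = 23105*(1/35720) - 38567*(-1/16741) = 4621/7144 + 38567/16741 = 352882809/119597704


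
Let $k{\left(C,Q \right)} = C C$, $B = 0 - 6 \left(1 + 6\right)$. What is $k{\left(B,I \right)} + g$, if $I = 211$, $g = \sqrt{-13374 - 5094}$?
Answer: $1764 + 18 i \sqrt{57} \approx 1764.0 + 135.9 i$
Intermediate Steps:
$g = 18 i \sqrt{57}$ ($g = \sqrt{-18468} = 18 i \sqrt{57} \approx 135.9 i$)
$B = -42$ ($B = 0 - 42 = -42$)
$k{\left(C,Q \right)} = C^{2}$
$k{\left(B,I \right)} + g = \left(-42\right)^{2} + 18 i \sqrt{57} = 1764 + 18 i \sqrt{57}$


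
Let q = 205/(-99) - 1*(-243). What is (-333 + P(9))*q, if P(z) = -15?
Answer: -2766832/33 ≈ -83843.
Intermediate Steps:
q = 23852/99 (q = 205*(-1/99) + 243 = -205/99 + 243 = 23852/99 ≈ 240.93)
(-333 + P(9))*q = (-333 - 15)*(23852/99) = -348*23852/99 = -2766832/33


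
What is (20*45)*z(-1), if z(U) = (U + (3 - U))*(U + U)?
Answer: -5400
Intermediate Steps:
z(U) = 6*U (z(U) = 3*(2*U) = 6*U)
(20*45)*z(-1) = (20*45)*(6*(-1)) = 900*(-6) = -5400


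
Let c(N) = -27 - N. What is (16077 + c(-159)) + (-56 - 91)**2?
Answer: 37818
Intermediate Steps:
(16077 + c(-159)) + (-56 - 91)**2 = (16077 + (-27 - 1*(-159))) + (-56 - 91)**2 = (16077 + (-27 + 159)) + (-147)**2 = (16077 + 132) + 21609 = 16209 + 21609 = 37818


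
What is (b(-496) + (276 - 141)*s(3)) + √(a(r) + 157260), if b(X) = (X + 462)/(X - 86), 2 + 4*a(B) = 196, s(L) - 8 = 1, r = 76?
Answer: 353582/291 + √629234/2 ≈ 1611.7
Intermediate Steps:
s(L) = 9 (s(L) = 8 + 1 = 9)
a(B) = 97/2 (a(B) = -½ + (¼)*196 = -½ + 49 = 97/2)
b(X) = (462 + X)/(-86 + X)
(b(-496) + (276 - 141)*s(3)) + √(a(r) + 157260) = ((462 - 496)/(-86 - 496) + (276 - 141)*9) + √(97/2 + 157260) = (-34/(-582) + 135*9) + √(314617/2) = (-1/582*(-34) + 1215) + √629234/2 = (17/291 + 1215) + √629234/2 = 353582/291 + √629234/2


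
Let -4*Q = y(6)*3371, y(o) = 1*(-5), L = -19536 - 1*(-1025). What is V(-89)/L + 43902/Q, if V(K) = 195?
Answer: 3247392963/312002905 ≈ 10.408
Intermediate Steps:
L = -18511 (L = -19536 + 1025 = -18511)
y(o) = -5
Q = 16855/4 (Q = -(-5)*3371/4 = -¼*(-16855) = 16855/4 ≈ 4213.8)
V(-89)/L + 43902/Q = 195/(-18511) + 43902/(16855/4) = 195*(-1/18511) + 43902*(4/16855) = -195/18511 + 175608/16855 = 3247392963/312002905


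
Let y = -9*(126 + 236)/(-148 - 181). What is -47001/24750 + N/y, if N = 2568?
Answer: 384397273/1493250 ≈ 257.42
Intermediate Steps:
y = 3258/329 (y = -3258/(-329) = -3258*(-1)/329 = -9*(-362/329) = 3258/329 ≈ 9.9027)
-47001/24750 + N/y = -47001/24750 + 2568/(3258/329) = -47001*1/24750 + 2568*(329/3258) = -15667/8250 + 140812/543 = 384397273/1493250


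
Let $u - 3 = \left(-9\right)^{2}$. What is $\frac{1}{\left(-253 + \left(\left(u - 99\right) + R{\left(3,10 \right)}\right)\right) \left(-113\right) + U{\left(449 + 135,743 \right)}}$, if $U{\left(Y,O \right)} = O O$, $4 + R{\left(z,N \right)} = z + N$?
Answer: $\frac{1}{581316} \approx 1.7202 \cdot 10^{-6}$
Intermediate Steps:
$R{\left(z,N \right)} = -4 + N + z$ ($R{\left(z,N \right)} = -4 + \left(z + N\right) = -4 + \left(N + z\right) = -4 + N + z$)
$u = 84$ ($u = 3 + \left(-9\right)^{2} = 3 + 81 = 84$)
$U{\left(Y,O \right)} = O^{2}$
$\frac{1}{\left(-253 + \left(\left(u - 99\right) + R{\left(3,10 \right)}\right)\right) \left(-113\right) + U{\left(449 + 135,743 \right)}} = \frac{1}{\left(-253 + \left(\left(84 - 99\right) + \left(-4 + 10 + 3\right)\right)\right) \left(-113\right) + 743^{2}} = \frac{1}{\left(-253 + \left(-15 + 9\right)\right) \left(-113\right) + 552049} = \frac{1}{\left(-253 - 6\right) \left(-113\right) + 552049} = \frac{1}{\left(-259\right) \left(-113\right) + 552049} = \frac{1}{29267 + 552049} = \frac{1}{581316}$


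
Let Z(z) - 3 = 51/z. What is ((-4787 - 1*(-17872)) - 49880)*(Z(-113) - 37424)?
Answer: 155592220080/113 ≈ 1.3769e+9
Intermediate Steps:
Z(z) = 3 + 51/z
((-4787 - 1*(-17872)) - 49880)*(Z(-113) - 37424) = ((-4787 - 1*(-17872)) - 49880)*((3 + 51/(-113)) - 37424) = ((-4787 + 17872) - 49880)*((3 + 51*(-1/113)) - 37424) = (13085 - 49880)*((3 - 51/113) - 37424) = -36795*(288/113 - 37424) = -36795*(-4228624/113) = 155592220080/113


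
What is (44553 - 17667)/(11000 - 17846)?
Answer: -4481/1141 ≈ -3.9273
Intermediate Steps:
(44553 - 17667)/(11000 - 17846) = 26886/(-6846) = 26886*(-1/6846) = -4481/1141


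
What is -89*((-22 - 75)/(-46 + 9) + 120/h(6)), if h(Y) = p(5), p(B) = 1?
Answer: -403793/37 ≈ -10913.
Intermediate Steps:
h(Y) = 1
-89*((-22 - 75)/(-46 + 9) + 120/h(6)) = -89*((-22 - 75)/(-46 + 9) + 120/1) = -89*(-97/(-37) + 120*1) = -89*(-97*(-1/37) + 120) = -89*(97/37 + 120) = -89*4537/37 = -403793/37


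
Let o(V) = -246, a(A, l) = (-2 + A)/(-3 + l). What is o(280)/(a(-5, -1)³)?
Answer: -15744/343 ≈ -45.901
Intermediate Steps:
a(A, l) = (-2 + A)/(-3 + l)
o(280)/(a(-5, -1)³) = -246*(-3 - 1)³/(-2 - 5)³ = -246/((-7/(-4))³) = -246/((-¼*(-7))³) = -246/((7/4)³) = -246/343/64 = -246*64/343 = -15744/343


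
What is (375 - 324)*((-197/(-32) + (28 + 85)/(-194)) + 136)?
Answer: 22411695/3104 ≈ 7220.3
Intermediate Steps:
(375 - 324)*((-197/(-32) + (28 + 85)/(-194)) + 136) = 51*((-197*(-1/32) + 113*(-1/194)) + 136) = 51*((197/32 - 113/194) + 136) = 51*(17301/3104 + 136) = 51*(439445/3104) = 22411695/3104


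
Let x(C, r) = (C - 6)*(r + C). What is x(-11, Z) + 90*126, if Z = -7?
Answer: 11646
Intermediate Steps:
x(C, r) = (-6 + C)*(C + r)
x(-11, Z) + 90*126 = ((-11)² - 6*(-11) - 6*(-7) - 11*(-7)) + 90*126 = (121 + 66 + 42 + 77) + 11340 = 306 + 11340 = 11646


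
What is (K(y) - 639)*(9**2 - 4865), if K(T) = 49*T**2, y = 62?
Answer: -898038128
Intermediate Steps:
(K(y) - 639)*(9**2 - 4865) = (49*62**2 - 639)*(9**2 - 4865) = (49*3844 - 639)*(81 - 4865) = (188356 - 639)*(-4784) = 187717*(-4784) = -898038128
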